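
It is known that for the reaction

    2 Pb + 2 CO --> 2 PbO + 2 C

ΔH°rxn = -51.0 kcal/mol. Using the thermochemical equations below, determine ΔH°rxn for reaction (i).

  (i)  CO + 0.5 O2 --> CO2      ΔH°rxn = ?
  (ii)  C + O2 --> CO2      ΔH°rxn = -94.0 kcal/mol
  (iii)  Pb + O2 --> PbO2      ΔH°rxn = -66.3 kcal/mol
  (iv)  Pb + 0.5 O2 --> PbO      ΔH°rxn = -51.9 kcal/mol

(i) × 2: contributes 2·x
(ii) reversed and × 2: (-2)·(-94.0) = +188.0 kcal/mol
(iii): not needed.
(iv) × 2: (2)·(-51.9) = -103.8 kcal/mol
-51.0 = (+188.0) + (-103.8) + 2·x
x = (-51.0 − (+84.2)) / (2) = -67.6 kcal/mol

ΔH°rxn = -67.6 kcal/mol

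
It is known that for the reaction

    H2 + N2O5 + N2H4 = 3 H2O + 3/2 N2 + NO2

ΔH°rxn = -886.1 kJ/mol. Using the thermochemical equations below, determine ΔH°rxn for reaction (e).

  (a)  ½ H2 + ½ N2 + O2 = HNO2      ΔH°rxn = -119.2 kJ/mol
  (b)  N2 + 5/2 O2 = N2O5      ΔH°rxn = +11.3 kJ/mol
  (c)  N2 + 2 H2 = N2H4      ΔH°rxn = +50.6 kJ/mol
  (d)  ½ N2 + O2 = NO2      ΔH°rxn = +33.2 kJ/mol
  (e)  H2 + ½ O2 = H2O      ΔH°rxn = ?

ΔH°rxn = -285.8 kJ/mol

(a): not needed (HNO2 appears nowhere else).
(b) reversed (N2O5 must end up as a reactant): -11.3 kJ/mol
(c) reversed (reverse to put N2H4 on the reactant side): -50.6 kJ/mol
(d) as written (NO2 already on the product side): +33.2 kJ/mol
(e) × 3 (×3 to match 3 H2O in the target): contributes 3·x
-886.1 = (-11.3) + (-50.6) + (+33.2) + 3·x
x = (-886.1 − (-28.7)) / (3) = -285.8 kJ/mol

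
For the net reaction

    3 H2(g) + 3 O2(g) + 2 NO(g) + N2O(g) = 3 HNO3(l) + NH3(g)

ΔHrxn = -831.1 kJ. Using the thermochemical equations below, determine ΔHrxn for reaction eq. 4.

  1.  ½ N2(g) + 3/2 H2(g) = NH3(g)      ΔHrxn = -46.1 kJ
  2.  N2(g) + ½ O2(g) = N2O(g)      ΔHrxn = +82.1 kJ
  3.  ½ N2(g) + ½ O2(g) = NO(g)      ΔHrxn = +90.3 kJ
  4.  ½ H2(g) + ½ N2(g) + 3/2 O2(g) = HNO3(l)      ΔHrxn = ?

ΔHrxn = -174.1 kJ

eq. 1 as written: -46.1 kJ
eq. 2 reversed: -82.1 kJ
eq. 3 reversed and × 2: (-2)·(+90.3) = -180.6 kJ
eq. 4 × 3: contributes 3·x
-831.1 = (-46.1) + (-82.1) + (-180.6) + 3·x
x = (-831.1 − (-308.8)) / (3) = -174.1 kJ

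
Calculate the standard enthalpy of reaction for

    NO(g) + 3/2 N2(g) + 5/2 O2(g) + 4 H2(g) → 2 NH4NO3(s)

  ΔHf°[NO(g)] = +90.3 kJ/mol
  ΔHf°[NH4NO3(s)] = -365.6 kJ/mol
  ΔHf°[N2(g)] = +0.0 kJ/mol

ΔH° = -821.5 kJ/mol

Products: 2·(-365.6) = -731.2
Reactants: 1·(+90.3) + 3/2·(+0.0) + 5/2·(+0.0) + 4·(+0.0) = +90.3
ΔH° = (-731.2) − (+90.3) = -821.5 kJ/mol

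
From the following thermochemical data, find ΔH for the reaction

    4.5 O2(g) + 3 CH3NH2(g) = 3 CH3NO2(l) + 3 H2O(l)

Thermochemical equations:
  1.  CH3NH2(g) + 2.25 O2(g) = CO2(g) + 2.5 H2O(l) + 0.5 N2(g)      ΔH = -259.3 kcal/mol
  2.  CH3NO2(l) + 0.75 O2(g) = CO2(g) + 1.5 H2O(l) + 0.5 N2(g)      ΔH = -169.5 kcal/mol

ΔH = -269.4 kcal/mol

eq. 1 × 3 (×3 to match 3 CH3NH2(g) in the target): (3)·(-259.3) = -777.9 kcal/mol
eq. 2 reversed and × 3 (reverse to put CH3NO2(l) on the product side; scale by 3 for the 3 CH3NO2(l)): (-3)·(-169.5) = +508.5 kcal/mol
Since enthalpy is a state function, ΔH = (-777.9) + (+508.5) = -269.4 kcal/mol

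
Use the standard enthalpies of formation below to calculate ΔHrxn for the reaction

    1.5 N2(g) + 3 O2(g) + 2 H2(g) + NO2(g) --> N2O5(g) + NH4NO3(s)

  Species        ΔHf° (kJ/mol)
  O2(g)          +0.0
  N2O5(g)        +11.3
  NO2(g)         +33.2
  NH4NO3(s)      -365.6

ΔHrxn = -387.5 kJ/mol

Products: 1·(+11.3) + 1·(-365.6) = -354.3
Reactants: 3/2·(+0.0) + 3·(+0.0) + 2·(+0.0) + 1·(+33.2) = +33.2
ΔHrxn = (-354.3) − (+33.2) = -387.5 kJ/mol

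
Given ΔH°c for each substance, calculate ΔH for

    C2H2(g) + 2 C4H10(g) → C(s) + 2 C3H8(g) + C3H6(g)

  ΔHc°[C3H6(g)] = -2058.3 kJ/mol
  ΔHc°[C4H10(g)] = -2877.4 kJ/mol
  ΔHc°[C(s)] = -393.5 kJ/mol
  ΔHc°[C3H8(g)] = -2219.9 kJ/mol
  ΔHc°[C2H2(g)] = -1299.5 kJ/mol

ΔH = -162.7 kJ/mol

Using ΔH = Σ nΔHc°(reactants) − Σ nΔHc°(products):
= [1·(-1299.5) + 2·(-2877.4)] − [1·(-393.5) + 2·(-2219.9) + 1·(-2058.3)]
= -162.7 kJ/mol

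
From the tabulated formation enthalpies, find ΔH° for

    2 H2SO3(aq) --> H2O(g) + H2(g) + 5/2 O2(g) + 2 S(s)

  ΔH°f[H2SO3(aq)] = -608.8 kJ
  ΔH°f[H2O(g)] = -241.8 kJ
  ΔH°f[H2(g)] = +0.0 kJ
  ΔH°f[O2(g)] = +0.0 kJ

Products: 1·(-241.8) + 1·(+0.0) + 5/2·(+0.0) + 2·(+0.0) = -241.8
Reactants: 2·(-608.8) = -1217.6
ΔH° = (-241.8) − (-1217.6) = 975.8 kJ

ΔH° = 975.8 kJ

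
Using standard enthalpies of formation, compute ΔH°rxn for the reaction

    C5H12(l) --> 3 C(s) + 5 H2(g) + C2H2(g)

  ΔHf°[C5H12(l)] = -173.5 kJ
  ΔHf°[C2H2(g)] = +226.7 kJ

ΔH°rxn = 400.2 kJ

Products: 3·(+0.0) + 5·(+0.0) + 1·(+226.7) = +226.7
Reactants: 1·(-173.5) = -173.5
ΔH°rxn = (+226.7) − (-173.5) = 400.2 kJ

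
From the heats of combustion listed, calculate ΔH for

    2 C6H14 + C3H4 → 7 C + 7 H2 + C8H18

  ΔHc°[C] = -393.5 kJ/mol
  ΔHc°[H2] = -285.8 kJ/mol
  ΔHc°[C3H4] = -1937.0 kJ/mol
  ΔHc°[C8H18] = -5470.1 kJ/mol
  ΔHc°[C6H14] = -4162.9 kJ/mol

Using ΔH = Σ nΔHc°(reactants) − Σ nΔHc°(products):
= [2·(-4162.9) + 1·(-1937.0)] − [7·(-393.5) + 7·(-285.8) + 1·(-5470.1)]
= -37.6 kJ/mol

ΔH = -37.6 kJ/mol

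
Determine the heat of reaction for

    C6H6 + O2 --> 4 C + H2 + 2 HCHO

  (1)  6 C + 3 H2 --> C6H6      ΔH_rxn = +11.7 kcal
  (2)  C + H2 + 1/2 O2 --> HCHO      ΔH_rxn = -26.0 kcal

(1) reversed: -11.7 kcal
(2) × 2: (2)·(-26.0) = -52.0 kcal
Summing the manipulated equations, ΔH_rxn = (-1)·(+11.7) + (2)·(-26.0) = -63.7 kcal

ΔH_rxn = -63.7 kcal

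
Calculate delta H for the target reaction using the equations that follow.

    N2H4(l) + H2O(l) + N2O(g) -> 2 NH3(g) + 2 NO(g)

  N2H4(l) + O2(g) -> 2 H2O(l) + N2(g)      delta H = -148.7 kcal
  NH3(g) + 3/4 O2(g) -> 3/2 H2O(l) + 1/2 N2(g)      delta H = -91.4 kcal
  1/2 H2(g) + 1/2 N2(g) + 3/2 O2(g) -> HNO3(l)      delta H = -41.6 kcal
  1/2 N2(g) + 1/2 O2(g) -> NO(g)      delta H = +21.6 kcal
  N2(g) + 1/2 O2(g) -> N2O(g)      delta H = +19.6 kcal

equation 1 as written (N2H4(l) already on the reactant side): -148.7 kcal
equation 2 reversed and × 2 (NH3(g) must end up as a product; scale by 2 for the 2 NH3(g)): (-2)·(-91.4) = +182.8 kcal
equation 3: not needed (H2(g) appears nowhere else).
equation 4 × 2 (×2 to match 2 NO(g) in the target): (2)·(+21.6) = +43.2 kcal
equation 5 reversed (N2O(g) must end up as a reactant): -19.6 kcal
Summing the manipulated equations, delta H = (-148.7) + (+182.8) + (+43.2) + (-19.6) = 57.7 kcal

delta H = 57.7 kcal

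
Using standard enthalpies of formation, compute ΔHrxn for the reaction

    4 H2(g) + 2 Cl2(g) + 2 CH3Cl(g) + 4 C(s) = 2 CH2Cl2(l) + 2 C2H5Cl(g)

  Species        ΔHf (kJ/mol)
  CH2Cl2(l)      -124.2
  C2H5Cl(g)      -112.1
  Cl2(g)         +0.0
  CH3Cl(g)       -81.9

Products: 2·(-124.2) + 2·(-112.1) = -472.6
Reactants: 4·(+0.0) + 2·(+0.0) + 2·(-81.9) + 4·(+0.0) = -163.8
ΔHrxn = (-472.6) − (-163.8) = -308.8 kJ/mol

ΔHrxn = -308.8 kJ/mol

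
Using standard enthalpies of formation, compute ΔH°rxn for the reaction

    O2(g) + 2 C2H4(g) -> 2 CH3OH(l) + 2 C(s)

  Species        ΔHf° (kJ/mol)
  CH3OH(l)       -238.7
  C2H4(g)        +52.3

Products: 2·(-238.7) + 2·(+0.0) = -477.4
Reactants: 1·(+0.0) + 2·(+52.3) = +104.6
ΔH°rxn = (-477.4) − (+104.6) = -582.0 kJ/mol

ΔH°rxn = -582.0 kJ/mol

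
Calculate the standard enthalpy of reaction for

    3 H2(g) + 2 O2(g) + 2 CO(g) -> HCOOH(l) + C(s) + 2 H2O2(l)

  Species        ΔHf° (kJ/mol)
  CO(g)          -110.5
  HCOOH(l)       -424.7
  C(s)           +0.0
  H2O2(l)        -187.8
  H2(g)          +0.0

Products: 1·(-424.7) + 1·(+0.0) + 2·(-187.8) = -800.3
Reactants: 3·(+0.0) + 2·(+0.0) + 2·(-110.5) = -221.0
ΔH_rxn = (-800.3) − (-221.0) = -579.3 kJ/mol

ΔH_rxn = -579.3 kJ/mol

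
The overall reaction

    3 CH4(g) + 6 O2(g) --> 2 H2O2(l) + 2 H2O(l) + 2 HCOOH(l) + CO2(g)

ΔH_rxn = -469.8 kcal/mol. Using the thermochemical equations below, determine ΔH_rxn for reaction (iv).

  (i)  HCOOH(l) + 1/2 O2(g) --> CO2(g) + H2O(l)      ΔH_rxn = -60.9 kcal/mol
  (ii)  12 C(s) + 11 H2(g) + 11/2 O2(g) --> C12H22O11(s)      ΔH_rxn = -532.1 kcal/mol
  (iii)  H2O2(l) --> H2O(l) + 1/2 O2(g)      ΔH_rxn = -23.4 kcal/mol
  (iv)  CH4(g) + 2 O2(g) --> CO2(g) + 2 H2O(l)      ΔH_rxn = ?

(i) reversed and × 2 (HCOOH(l) must end up as a product; scale by 2 for the 2 HCOOH(l)): (-2)·(-60.9) = +121.8 kcal/mol
(ii): not needed (H2(g) appears nowhere else).
(iii) reversed and × 2 (H2O2(l) must end up as a product; scale by 2 for the 2 H2O2(l)): (-2)·(-23.4) = +46.8 kcal/mol
(iv) × 3 (scale by 3 for the 3 CH4(g)): contributes 3·x
-469.8 = (+121.8) + (+46.8) + 3·x
x = (-469.8 − (+168.6)) / (3) = -212.8 kcal/mol

ΔH_rxn = -212.8 kcal/mol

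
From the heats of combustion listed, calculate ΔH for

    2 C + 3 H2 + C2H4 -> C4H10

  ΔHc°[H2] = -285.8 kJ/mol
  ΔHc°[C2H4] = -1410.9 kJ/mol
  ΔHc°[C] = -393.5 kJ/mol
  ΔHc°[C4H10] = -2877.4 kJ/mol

With combustion enthalpies, reactants minus products:
= [2·(-393.5) + 3·(-285.8) + 1·(-1410.9)] − [1·(-2877.4)]
= -177.9 kJ/mol

ΔH = -177.9 kJ/mol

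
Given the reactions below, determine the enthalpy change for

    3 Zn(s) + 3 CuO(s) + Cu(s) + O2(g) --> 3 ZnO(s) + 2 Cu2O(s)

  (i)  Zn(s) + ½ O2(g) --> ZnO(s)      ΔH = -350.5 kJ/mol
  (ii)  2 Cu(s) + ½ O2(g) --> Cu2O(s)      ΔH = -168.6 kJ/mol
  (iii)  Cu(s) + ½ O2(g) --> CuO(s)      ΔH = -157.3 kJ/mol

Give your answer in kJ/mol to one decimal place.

ΔH = -916.8 kJ/mol

(i) × 3 (scale by 3 for the 3 ZnO(s)): (3)·(-350.5) = -1051.5 kJ/mol
(ii) × 2 (scale by 2 for the 2 Cu2O(s)): (2)·(-168.6) = -337.2 kJ/mol
(iii) reversed and × 3 (CuO(s) must end up as a reactant; scale by 3 for the 3 CuO(s)): (-3)·(-157.3) = +471.9 kJ/mol
ΔH = (-1051.5) + (-337.2) + (+471.9) = -916.8 kJ/mol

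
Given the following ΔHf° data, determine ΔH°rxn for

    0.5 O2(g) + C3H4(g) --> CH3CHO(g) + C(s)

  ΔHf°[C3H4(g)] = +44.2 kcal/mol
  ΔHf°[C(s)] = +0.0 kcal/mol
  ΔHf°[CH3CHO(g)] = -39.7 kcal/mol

ΔH°rxn = -83.9 kcal/mol

Products: 1·(-39.7) + 1·(+0.0) = -39.7
Reactants: 1/2·(+0.0) + 1·(+44.2) = +44.2
ΔH°rxn = (-39.7) − (+44.2) = -83.9 kcal/mol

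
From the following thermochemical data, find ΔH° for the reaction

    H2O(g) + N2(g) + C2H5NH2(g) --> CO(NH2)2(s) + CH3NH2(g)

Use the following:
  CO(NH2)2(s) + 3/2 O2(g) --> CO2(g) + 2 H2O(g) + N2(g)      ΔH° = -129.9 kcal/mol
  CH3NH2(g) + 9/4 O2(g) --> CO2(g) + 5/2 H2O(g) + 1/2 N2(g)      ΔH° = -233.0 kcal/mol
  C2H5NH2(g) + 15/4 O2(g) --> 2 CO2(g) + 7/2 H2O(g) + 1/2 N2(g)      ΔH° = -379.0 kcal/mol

ΔH° = -16.1 kcal/mol

equation 1 reversed (reverse to put CO(NH2)2(s) on the product side): +129.9 kcal/mol
equation 2 reversed (reverse to put CH3NH2(g) on the product side): +233.0 kcal/mol
equation 3 as written (C2H5NH2(g) already on the reactant side): -379.0 kcal/mol
Combining the equations, ΔH° = (-1)·(-129.9) + (-1)·(-233.0) + (1)·(-379.0) = -16.1 kcal/mol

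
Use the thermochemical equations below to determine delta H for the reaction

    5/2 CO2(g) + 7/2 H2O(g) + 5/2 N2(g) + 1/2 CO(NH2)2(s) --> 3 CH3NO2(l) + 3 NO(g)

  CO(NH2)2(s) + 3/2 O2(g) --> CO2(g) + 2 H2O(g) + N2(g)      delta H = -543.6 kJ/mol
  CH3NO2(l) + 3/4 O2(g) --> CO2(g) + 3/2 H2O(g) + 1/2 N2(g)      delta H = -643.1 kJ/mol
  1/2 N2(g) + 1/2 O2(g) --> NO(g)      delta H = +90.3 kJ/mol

delta H = 1928.4 kJ/mol

equation 1 × 1/2 (×1/2 to match 1/2 CO(NH2)2(s) in the target): (1/2)·(-543.6) = -271.8 kJ/mol
equation 2 reversed and × 3 (reverse to put CH3NO2(l) on the product side; ×3 to match 3 CH3NO2(l) in the target): (-3)·(-643.1) = +1929.3 kJ/mol
equation 3 × 3 (scale by 3 for the 3 NO(g)): (3)·(+90.3) = +270.9 kJ/mol
Since enthalpy is a state function, delta H = (1/2)·(-543.6) + (-3)·(-643.1) + (3)·(+90.3) = 1928.4 kJ/mol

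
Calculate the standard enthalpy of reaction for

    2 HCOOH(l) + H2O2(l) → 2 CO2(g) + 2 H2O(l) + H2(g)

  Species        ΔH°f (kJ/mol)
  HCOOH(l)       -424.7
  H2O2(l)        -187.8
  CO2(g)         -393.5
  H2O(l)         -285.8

ΔH_rxn = -321.4 kJ/mol

Products: 2·(-393.5) + 2·(-285.8) + 1·(+0.0) = -1358.6
Reactants: 2·(-424.7) + 1·(-187.8) = -1037.2
ΔH_rxn = (-1358.6) − (-1037.2) = -321.4 kJ/mol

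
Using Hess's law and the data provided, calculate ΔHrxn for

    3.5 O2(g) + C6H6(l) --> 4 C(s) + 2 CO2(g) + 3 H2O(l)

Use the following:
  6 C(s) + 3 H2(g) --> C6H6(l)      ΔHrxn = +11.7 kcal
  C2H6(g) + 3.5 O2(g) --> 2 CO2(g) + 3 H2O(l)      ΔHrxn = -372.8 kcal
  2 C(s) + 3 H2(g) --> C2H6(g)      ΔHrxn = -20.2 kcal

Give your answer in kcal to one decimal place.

ΔHrxn = -404.7 kcal

equation 1 reversed (C6H6(l) must end up as a reactant): -11.7 kcal
equation 2 as written (CO2(g) already on the product side): -372.8 kcal
equation 3 as written: -20.2 kcal
By Hess's law, ΔHrxn = (-11.7) + (-372.8) + (-20.2) = -404.7 kcal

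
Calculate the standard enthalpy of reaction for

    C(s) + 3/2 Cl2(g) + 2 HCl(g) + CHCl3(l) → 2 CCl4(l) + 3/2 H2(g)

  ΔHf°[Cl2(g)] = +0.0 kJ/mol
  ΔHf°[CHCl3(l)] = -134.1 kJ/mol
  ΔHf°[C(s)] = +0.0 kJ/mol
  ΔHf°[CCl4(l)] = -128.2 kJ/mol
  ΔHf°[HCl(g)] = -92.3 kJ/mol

Products: 2·(-128.2) + 3/2·(+0.0) = -256.4
Reactants: 1·(+0.0) + 3/2·(+0.0) + 2·(-92.3) + 1·(-134.1) = -318.7
ΔHrxn = (-256.4) − (-318.7) = 62.3 kJ/mol

ΔHrxn = 62.3 kJ/mol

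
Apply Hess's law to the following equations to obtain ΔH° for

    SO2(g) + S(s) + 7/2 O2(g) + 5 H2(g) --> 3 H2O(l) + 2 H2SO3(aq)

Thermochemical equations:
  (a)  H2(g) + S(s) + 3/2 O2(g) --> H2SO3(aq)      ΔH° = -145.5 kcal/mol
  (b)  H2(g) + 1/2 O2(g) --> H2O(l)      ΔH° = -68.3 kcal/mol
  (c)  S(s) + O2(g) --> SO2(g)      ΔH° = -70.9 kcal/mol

(a) × 2: (2)·(-145.5) = -291.0 kcal/mol
(b) × 3: (3)·(-68.3) = -204.9 kcal/mol
(c) reversed: +70.9 kcal/mol
By Hess's law, ΔH° = (2)·(-145.5) + (3)·(-68.3) + (-1)·(-70.9) = -425.0 kcal/mol

ΔH° = -425.0 kcal/mol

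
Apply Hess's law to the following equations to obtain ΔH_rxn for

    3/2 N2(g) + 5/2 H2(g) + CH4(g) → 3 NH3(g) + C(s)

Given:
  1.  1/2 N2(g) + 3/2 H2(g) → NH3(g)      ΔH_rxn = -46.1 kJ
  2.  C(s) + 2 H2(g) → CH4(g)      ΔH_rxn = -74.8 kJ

ΔH_rxn = -63.5 kJ

eq. 1 × 3: (3)·(-46.1) = -138.3 kJ
eq. 2 reversed: +74.8 kJ
ΔH_rxn = (3)·(-46.1) + (-1)·(-74.8) = -63.5 kJ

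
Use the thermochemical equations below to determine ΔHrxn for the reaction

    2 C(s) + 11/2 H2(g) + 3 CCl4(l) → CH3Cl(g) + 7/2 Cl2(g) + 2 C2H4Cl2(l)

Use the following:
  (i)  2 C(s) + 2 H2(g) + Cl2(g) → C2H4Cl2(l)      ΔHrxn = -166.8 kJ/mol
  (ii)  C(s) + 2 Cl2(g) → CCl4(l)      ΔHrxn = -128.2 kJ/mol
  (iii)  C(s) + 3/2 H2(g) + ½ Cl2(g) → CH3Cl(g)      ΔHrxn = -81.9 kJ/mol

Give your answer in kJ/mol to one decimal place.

ΔHrxn = -30.9 kJ/mol

(i) × 2 (scale by 2 for the 2 C2H4Cl2(l)): (2)·(-166.8) = -333.6 kJ/mol
(ii) reversed and × 3 (CCl4(l) must end up as a reactant; scale by 3 for the 3 CCl4(l)): (-3)·(-128.2) = +384.6 kJ/mol
(iii) as written (CH3Cl(g) already on the product side): -81.9 kJ/mol
ΔHrxn = (2)·(-166.8) + (-3)·(-128.2) + (1)·(-81.9) = -30.9 kJ/mol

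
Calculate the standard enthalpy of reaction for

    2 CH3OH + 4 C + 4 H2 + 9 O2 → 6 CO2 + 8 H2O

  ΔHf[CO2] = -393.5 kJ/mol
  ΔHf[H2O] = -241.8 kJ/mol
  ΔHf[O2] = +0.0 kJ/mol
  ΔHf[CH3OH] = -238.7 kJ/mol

Products: 6·(-393.5) + 8·(-241.8) = -4295.4
Reactants: 2·(-238.7) + 4·(+0.0) + 4·(+0.0) + 9·(+0.0) = -477.4
ΔHrxn = (-4295.4) − (-477.4) = -3818.0 kJ/mol

ΔHrxn = -3818.0 kJ/mol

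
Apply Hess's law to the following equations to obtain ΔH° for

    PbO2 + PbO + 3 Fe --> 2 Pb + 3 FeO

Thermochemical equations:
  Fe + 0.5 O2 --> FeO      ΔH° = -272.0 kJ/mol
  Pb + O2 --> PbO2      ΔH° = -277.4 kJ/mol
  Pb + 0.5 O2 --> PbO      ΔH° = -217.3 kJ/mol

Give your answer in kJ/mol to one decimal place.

ΔH° = -321.3 kJ/mol

equation 1 × 3: (3)·(-272.0) = -816.0 kJ/mol
equation 2 reversed: +277.4 kJ/mol
equation 3 reversed: +217.3 kJ/mol
Summing the manipulated equations, ΔH° = (-816.0) + (+277.4) + (+217.3) = -321.3 kJ/mol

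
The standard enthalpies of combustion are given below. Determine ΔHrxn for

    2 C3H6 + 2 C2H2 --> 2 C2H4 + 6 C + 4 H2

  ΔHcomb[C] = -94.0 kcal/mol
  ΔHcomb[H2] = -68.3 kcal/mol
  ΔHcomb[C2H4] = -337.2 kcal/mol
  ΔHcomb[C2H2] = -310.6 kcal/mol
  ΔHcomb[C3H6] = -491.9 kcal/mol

ΔHrxn = -93.4 kcal/mol

With combustion enthalpies, reactants minus products:
= [2·(-491.9) + 2·(-310.6)] − [2·(-337.2) + 6·(-94.0) + 4·(-68.3)]
= -93.4 kcal/mol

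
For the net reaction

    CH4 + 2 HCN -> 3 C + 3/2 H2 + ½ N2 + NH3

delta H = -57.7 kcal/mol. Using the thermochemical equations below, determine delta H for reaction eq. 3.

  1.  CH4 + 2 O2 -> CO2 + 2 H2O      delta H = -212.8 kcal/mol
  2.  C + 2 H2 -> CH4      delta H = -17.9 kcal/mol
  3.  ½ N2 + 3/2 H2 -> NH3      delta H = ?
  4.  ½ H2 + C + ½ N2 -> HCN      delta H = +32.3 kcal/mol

delta H = -11.0 kcal/mol

eq. 1: not needed (O2 appears nowhere else).
eq. 2 reversed: +17.9 kcal/mol
eq. 3 as written (NH3 already on the product side): contributes x
eq. 4 reversed and × 2 (HCN must end up as a reactant; scale by 2 for the 2 HCN): (-2)·(+32.3) = -64.6 kcal/mol
-57.7 = (+17.9) + (-64.6) + x
x = (-57.7 − (-46.7)) / (1) = -11.0 kcal/mol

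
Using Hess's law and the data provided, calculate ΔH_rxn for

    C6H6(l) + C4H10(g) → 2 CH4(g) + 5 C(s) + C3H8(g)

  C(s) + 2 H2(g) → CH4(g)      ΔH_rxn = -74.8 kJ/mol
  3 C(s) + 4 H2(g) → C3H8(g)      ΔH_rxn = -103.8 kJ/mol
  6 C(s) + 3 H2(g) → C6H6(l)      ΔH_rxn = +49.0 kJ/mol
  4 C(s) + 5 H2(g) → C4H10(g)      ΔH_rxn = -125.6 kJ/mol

ΔH_rxn = -176.8 kJ/mol

equation 1 × 2 (scale by 2 for the 2 CH4(g)): (2)·(-74.8) = -149.6 kJ/mol
equation 2 as written (C3H8(g) already on the product side): -103.8 kJ/mol
equation 3 reversed (C6H6(l) must end up as a reactant): -49.0 kJ/mol
equation 4 reversed (C4H10(g) must end up as a reactant): +125.6 kJ/mol
Since enthalpy is a state function, ΔH_rxn = (-149.6) + (-103.8) + (-49.0) + (+125.6) = -176.8 kJ/mol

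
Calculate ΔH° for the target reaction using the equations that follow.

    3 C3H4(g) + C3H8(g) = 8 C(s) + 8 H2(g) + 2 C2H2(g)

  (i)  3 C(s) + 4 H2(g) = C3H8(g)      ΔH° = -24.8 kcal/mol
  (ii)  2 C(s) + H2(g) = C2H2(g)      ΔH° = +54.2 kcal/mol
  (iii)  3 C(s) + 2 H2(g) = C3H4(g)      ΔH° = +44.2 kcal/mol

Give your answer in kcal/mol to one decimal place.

ΔH° = 0.6 kcal/mol

(i) reversed: +24.8 kcal/mol
(ii) × 2: (2)·(+54.2) = +108.4 kcal/mol
(iii) reversed and × 3: (-3)·(+44.2) = -132.6 kcal/mol
Summing the manipulated equations, ΔH° = (+24.8) + (+108.4) + (-132.6) = 0.6 kcal/mol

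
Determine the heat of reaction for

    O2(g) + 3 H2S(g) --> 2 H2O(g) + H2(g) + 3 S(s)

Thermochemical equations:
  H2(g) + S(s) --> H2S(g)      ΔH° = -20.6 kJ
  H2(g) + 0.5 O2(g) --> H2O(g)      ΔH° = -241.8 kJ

ΔH° = -421.8 kJ

equation 1 reversed and × 3 (reverse to put H2S(g) on the reactant side; ×3 to match 3 H2S(g) in the target): (-3)·(-20.6) = +61.8 kJ
equation 2 × 2 (×2 to match 2 H2O(g) in the target): (2)·(-241.8) = -483.6 kJ
By Hess's law, ΔH° = (-3)·(-20.6) + (2)·(-241.8) = -421.8 kJ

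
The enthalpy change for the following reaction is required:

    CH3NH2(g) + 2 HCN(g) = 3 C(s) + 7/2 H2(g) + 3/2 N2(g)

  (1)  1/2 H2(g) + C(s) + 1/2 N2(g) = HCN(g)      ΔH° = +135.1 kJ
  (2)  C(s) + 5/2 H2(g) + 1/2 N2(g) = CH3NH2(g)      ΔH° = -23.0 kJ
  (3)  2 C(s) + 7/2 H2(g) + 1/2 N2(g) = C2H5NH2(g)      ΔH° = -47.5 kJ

ΔH° = -247.2 kJ

(1) reversed and × 2 (HCN(g) must end up as a reactant; scale by 2 for the 2 HCN(g)): (-2)·(+135.1) = -270.2 kJ
(2) reversed (reverse to put CH3NH2(g) on the reactant side): +23.0 kJ
(3): not needed (C2H5NH2(g) appears nowhere else).
Summing the manipulated equations, ΔH° = (-270.2) + (+23.0) = -247.2 kJ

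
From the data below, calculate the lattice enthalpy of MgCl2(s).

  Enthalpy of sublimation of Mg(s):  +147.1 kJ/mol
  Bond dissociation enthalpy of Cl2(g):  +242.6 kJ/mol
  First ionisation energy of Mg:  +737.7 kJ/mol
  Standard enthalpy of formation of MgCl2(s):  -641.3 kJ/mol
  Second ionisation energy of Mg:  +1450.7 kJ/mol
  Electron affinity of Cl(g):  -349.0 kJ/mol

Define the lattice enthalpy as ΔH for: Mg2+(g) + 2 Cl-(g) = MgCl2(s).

U = -2521.4 kJ/mol

ΔHf° = 1·ΔHsub + 1·(ΣIE) + 1·D(Cl2) + 2·EA + U
-641.3 = 1·(+147.1) + 1·(+2188.4) + 1·(+242.6) + 2·(-349.0) + U
U = -641.3 − (+1880.1) = -2521.4 kJ/mol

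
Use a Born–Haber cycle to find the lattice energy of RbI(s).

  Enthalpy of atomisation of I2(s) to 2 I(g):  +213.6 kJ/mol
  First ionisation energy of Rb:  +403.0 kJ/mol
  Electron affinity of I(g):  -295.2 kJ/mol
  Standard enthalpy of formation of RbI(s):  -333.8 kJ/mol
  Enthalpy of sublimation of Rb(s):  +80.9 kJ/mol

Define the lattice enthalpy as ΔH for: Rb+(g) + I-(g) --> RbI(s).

ΔHf° = 1·ΔHsub + 1·(ΣIE) + 1/2·D(I2) + 1·EA + U
-333.8 = 1·(+80.9) + 1·(+403.0) + 1/2·(+213.6) + 1·(-295.2) + U
U = -333.8 − (+295.5) = -629.3 kJ/mol

U = -629.3 kJ/mol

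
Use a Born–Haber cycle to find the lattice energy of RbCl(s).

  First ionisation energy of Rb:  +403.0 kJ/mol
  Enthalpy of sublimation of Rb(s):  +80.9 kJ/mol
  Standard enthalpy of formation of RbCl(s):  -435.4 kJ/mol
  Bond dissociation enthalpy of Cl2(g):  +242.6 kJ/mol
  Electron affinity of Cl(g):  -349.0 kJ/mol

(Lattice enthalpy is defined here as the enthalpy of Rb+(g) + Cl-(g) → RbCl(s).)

ΔHf° = 1·ΔHsub + 1·(ΣIE) + 1/2·D(Cl2) + 1·EA + U
-435.4 = 1·(+80.9) + 1·(+403.0) + 1/2·(+242.6) + 1·(-349.0) + U
U = -435.4 − (+256.2) = -691.6 kJ/mol

U = -691.6 kJ/mol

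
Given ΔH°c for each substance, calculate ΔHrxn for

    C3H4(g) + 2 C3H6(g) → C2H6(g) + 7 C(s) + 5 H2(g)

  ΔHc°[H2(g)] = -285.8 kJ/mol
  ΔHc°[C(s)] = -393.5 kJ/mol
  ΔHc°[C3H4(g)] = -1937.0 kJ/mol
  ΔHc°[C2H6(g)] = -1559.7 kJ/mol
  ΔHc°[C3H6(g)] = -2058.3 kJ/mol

Using ΔH = Σ nΔHc°(reactants) − Σ nΔHc°(products):
= [1·(-1937.0) + 2·(-2058.3)] − [1·(-1559.7) + 7·(-393.5) + 5·(-285.8)]
= -310.4 kJ/mol

ΔHrxn = -310.4 kJ/mol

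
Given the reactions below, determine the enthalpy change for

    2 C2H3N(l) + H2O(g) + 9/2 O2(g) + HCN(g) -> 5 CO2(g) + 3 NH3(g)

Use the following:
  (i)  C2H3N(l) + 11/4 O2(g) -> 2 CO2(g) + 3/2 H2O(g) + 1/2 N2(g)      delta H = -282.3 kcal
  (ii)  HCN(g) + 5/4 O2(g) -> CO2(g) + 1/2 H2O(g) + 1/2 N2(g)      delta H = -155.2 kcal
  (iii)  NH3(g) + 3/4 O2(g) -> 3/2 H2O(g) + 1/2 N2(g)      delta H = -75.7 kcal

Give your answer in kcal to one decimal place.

delta H = -492.7 kcal

(i) × 2: (2)·(-282.3) = -564.6 kcal
(ii) as written: -155.2 kcal
(iii) reversed and × 3: (-3)·(-75.7) = +227.1 kcal
Summing the manipulated equations, delta H = (2)·(-282.3) + (1)·(-155.2) + (-3)·(-75.7) = -492.7 kcal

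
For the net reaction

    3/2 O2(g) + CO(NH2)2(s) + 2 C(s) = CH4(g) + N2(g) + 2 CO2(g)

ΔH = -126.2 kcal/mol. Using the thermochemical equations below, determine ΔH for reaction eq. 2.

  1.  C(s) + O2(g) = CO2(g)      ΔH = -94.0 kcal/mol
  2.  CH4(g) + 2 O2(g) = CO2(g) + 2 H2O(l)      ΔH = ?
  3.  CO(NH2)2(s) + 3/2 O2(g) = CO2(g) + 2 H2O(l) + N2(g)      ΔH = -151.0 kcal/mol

eq. 1 × 2 (×2 to match 2 C(s) in the target): (2)·(-94.0) = -188.0 kcal/mol
eq. 2 reversed (CH4(g) must end up as a product): contributes −x
eq. 3 as written (CO(NH2)2(s) already on the reactant side): -151.0 kcal/mol
-126.2 = (-188.0) + (-151.0) − x
x = (-126.2 − (-339.0)) / (-1) = -212.8 kcal/mol

ΔH = -212.8 kcal/mol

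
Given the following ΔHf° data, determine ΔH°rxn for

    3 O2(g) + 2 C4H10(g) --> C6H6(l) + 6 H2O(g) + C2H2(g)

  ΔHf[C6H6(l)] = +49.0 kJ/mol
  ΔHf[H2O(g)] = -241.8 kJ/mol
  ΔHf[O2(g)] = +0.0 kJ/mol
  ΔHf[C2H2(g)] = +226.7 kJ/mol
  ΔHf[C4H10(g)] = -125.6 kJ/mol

ΔH°rxn = -923.9 kJ/mol

ΔH°rxn = Σ nΔHf°(products) − Σ nΔHf°(reactants).
Products: 1·(+49.0) + 6·(-241.8) + 1·(+226.7) = -1175.1
Reactants: 3·(+0.0) + 2·(-125.6) = -251.2
ΔH°rxn = (-1175.1) − (-251.2) = -923.9 kJ/mol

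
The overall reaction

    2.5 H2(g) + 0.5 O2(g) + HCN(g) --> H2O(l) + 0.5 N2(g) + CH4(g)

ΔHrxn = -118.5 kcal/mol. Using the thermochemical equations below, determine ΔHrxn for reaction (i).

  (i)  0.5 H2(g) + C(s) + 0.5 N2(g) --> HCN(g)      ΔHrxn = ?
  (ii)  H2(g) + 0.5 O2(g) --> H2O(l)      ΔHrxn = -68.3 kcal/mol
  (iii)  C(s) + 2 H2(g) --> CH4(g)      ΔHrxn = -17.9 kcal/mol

ΔHrxn = 32.3 kcal/mol

(i) reversed (HCN(g) must end up as a reactant): contributes −x
(ii) as written (H2O(l) already on the product side): -68.3 kcal/mol
(iii) as written (CH4(g) already on the product side): -17.9 kcal/mol
-118.5 = (-68.3) + (-17.9) − x
x = (-118.5 − (-86.2)) / (-1) = 32.3 kcal/mol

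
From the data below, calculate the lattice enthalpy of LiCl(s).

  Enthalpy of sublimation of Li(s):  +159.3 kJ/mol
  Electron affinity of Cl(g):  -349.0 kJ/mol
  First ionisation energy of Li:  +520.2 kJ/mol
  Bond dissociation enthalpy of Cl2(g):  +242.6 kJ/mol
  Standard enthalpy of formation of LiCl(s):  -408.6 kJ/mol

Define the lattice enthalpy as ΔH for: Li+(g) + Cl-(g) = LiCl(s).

ΔHf° = 1·ΔHsub + 1·(ΣIE) + 1/2·D(Cl2) + 1·EA + U
-408.6 = 1·(+159.3) + 1·(+520.2) + 1/2·(+242.6) + 1·(-349.0) + U
U = -408.6 − (+451.8) = -860.4 kJ/mol

U = -860.4 kJ/mol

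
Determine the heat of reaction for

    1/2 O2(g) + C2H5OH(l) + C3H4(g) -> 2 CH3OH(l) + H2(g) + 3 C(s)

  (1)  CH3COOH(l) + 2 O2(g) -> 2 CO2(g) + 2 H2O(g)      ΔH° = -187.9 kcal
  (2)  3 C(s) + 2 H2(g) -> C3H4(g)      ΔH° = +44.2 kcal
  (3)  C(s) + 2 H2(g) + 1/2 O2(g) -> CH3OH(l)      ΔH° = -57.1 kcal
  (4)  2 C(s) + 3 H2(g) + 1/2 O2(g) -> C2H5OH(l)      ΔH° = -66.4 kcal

(1): not needed.
(2) reversed: -44.2 kcal
(3) × 2: (2)·(-57.1) = -114.2 kcal
(4) reversed: +66.4 kcal
ΔH° = (-44.2) + (-114.2) + (+66.4) = -92.0 kcal

ΔH° = -92.0 kcal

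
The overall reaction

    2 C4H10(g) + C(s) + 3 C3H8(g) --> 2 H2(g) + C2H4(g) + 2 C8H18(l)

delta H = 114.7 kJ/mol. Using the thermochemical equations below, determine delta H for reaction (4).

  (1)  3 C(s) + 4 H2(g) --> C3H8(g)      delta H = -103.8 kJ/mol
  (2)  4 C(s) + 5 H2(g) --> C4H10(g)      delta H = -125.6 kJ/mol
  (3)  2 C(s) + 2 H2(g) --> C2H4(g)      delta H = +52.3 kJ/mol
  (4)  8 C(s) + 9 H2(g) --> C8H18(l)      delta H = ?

delta H = -250.1 kJ/mol

(1) reversed and × 3 (C3H8(g) must end up as a reactant; ×3 to match 3 C3H8(g) in the target): (-3)·(-103.8) = +311.4 kJ/mol
(2) reversed and × 2 (C4H10(g) must end up as a reactant; scale by 2 for the 2 C4H10(g)): (-2)·(-125.6) = +251.2 kJ/mol
(3) as written (C2H4(g) already on the product side): +52.3 kJ/mol
(4) × 2 (scale by 2 for the 2 C8H18(l)): contributes 2·x
+114.7 = (+311.4) + (+251.2) + (+52.3) + 2·x
x = (+114.7 − (+614.9)) / (2) = -250.1 kJ/mol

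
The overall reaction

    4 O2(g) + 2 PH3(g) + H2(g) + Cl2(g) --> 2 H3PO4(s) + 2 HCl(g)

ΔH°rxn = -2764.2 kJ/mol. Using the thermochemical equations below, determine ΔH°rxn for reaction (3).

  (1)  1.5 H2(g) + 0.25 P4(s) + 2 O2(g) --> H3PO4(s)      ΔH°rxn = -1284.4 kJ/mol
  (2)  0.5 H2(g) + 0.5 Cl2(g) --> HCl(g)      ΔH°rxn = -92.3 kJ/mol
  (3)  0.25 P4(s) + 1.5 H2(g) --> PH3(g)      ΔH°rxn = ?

(1) × 2 (scale by 2 for the 2 H3PO4(s)): (2)·(-1284.4) = -2568.8 kJ/mol
(2) × 2 (×2 to match 2 HCl(g) in the target): (2)·(-92.3) = -184.6 kJ/mol
(3) reversed and × 2 (PH3(g) must end up as a reactant; scale by 2 for the 2 PH3(g)): contributes −2·x
-2764.2 = (-2568.8) + (-184.6) − 2·x
x = (-2764.2 − (-2753.4)) / (-2) = 5.4 kJ/mol

ΔH°rxn = 5.4 kJ/mol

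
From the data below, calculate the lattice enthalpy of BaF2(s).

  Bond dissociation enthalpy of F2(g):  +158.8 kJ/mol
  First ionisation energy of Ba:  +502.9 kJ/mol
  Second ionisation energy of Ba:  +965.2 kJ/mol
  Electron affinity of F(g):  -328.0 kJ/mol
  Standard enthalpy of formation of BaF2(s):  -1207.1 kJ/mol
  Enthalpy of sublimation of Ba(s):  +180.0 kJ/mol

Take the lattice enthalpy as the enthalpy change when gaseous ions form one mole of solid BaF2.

ΔHf° = 1·ΔHsub + 1·(ΣIE) + 1·D(F2) + 2·EA + U
-1207.1 = 1·(+180.0) + 1·(+1468.1) + 1·(+158.8) + 2·(-328.0) + U
U = -1207.1 − (+1150.9) = -2358.0 kJ/mol

U = -2358.0 kJ/mol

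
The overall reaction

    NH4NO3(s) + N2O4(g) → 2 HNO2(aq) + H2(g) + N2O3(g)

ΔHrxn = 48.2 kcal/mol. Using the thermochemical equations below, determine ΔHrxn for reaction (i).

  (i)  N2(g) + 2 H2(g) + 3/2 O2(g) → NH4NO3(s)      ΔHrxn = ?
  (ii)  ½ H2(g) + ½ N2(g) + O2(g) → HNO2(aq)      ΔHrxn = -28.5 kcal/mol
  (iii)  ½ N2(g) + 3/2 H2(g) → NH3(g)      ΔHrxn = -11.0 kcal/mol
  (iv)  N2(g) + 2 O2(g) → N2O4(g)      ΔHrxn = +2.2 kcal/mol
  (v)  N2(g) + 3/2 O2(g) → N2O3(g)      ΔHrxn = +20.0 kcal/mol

(i) reversed (reverse to put NH4NO3(s) on the reactant side): contributes −x
(ii) × 2 (×2 to match 2 HNO2(aq) in the target): (2)·(-28.5) = -57.0 kcal/mol
(iii): not needed (NH3(g) appears nowhere else).
(iv) reversed (reverse to put N2O4(g) on the reactant side): -2.2 kcal/mol
(v) as written (N2O3(g) already on the product side): +20.0 kcal/mol
+48.2 = (-57.0) + (-2.2) + (+20.0) − x
x = (+48.2 − (-39.2)) / (-1) = -87.4 kcal/mol

ΔHrxn = -87.4 kcal/mol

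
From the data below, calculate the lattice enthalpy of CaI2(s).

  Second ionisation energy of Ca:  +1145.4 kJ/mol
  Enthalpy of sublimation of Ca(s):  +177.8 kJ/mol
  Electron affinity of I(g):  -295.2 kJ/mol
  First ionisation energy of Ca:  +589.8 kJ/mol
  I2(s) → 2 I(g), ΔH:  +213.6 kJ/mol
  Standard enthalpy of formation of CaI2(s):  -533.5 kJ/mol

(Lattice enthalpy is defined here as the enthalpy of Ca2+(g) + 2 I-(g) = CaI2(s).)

ΔHf° = 1·ΔHsub + 1·(ΣIE) + 1·D(I2) + 2·EA + U
-533.5 = 1·(+177.8) + 1·(+1735.2) + 1·(+213.6) + 2·(-295.2) + U
U = -533.5 − (+1536.2) = -2069.7 kJ/mol

U = -2069.7 kJ/mol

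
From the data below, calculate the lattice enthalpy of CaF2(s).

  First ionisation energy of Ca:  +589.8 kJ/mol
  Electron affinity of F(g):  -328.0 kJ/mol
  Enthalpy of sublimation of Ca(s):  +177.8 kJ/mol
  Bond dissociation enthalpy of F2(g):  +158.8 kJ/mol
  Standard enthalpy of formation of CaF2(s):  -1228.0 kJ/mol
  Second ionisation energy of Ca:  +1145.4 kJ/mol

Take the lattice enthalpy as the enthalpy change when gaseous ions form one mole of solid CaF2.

ΔHf° = 1·ΔHsub + 1·(ΣIE) + 1·D(F2) + 2·EA + U
-1228.0 = 1·(+177.8) + 1·(+1735.2) + 1·(+158.8) + 2·(-328.0) + U
U = -1228.0 − (+1415.8) = -2643.8 kJ/mol

U = -2643.8 kJ/mol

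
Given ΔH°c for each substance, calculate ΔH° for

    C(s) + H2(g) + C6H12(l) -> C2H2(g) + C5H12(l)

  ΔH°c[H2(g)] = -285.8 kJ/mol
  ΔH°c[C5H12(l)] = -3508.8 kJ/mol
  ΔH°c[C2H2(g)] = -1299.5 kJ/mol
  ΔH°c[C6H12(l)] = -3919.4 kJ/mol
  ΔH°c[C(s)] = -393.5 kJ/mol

ΔH° = 209.6 kJ/mol

Using ΔH = Σ nΔHc°(reactants) − Σ nΔHc°(products):
= [1·(-393.5) + 1·(-285.8) + 1·(-3919.4)] − [1·(-1299.5) + 1·(-3508.8)]
= 209.6 kJ/mol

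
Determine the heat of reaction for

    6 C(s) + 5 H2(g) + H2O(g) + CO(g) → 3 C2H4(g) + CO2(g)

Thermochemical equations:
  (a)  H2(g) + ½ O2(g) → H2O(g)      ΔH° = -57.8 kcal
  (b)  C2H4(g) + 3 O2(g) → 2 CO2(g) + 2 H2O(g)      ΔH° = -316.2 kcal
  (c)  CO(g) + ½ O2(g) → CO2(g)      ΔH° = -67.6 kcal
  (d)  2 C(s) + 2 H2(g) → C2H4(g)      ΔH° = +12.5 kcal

(a) reversed: +57.8 kcal
(b): not needed.
(c) as written (CO(g) already on the reactant side): -67.6 kcal
(d) × 3 (×3 to match 6 C(s) in the target): (3)·(+12.5) = +37.5 kcal
Since enthalpy is a state function, ΔH° = (+57.8) + (-67.6) + (+37.5) = 27.7 kcal

ΔH° = 27.7 kcal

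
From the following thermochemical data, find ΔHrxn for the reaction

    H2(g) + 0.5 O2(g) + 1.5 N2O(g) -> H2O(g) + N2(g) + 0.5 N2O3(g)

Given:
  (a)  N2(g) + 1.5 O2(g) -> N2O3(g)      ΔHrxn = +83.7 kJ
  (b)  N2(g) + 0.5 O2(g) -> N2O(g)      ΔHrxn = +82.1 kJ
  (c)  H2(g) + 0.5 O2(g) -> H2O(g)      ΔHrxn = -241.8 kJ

(a) × 1/2 (×1/2 to match 1/2 N2O3(g) in the target): (1/2)·(+83.7) = +41.85 kJ
(b) reversed and × 3/2 (N2O(g) must end up as a reactant; ×3/2 to match 3/2 N2O(g) in the target): (-3/2)·(+82.1) = -123.15 kJ
(c) as written (H2O(g) already on the product side): -241.8 kJ
ΔHrxn = (1/2)·(+83.7) + (-3/2)·(+82.1) + (1)·(-241.8) = -323.1 kJ

ΔHrxn = -323.1 kJ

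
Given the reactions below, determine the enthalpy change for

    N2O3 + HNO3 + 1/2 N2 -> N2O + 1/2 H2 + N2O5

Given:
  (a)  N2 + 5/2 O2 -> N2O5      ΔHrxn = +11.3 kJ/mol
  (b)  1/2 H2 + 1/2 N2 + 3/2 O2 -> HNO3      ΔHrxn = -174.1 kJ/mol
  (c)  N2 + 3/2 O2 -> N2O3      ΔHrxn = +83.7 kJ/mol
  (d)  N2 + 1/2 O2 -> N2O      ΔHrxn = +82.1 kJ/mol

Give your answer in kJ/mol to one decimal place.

ΔHrxn = 183.8 kJ/mol

(a) as written: +11.3 kJ/mol
(b) reversed: +174.1 kJ/mol
(c) reversed: -83.7 kJ/mol
(d) as written: +82.1 kJ/mol
Combining the equations, ΔHrxn = (+11.3) + (+174.1) + (-83.7) + (+82.1) = 183.8 kJ/mol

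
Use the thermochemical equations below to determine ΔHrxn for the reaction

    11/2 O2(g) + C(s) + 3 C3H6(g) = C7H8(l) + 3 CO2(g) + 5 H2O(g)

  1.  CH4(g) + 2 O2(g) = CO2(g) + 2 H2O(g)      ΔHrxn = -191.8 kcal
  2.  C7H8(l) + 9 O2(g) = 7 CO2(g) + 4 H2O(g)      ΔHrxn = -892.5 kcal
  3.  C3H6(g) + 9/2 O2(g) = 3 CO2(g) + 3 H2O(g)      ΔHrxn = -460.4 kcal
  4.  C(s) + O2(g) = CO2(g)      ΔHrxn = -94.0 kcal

eq. 1: not needed.
eq. 2 reversed: +892.5 kcal
eq. 3 × 3: (3)·(-460.4) = -1381.2 kcal
eq. 4 as written: -94.0 kcal
Since enthalpy is a state function, ΔHrxn = (+892.5) + (-1381.2) + (-94.0) = -582.7 kcal

ΔHrxn = -582.7 kcal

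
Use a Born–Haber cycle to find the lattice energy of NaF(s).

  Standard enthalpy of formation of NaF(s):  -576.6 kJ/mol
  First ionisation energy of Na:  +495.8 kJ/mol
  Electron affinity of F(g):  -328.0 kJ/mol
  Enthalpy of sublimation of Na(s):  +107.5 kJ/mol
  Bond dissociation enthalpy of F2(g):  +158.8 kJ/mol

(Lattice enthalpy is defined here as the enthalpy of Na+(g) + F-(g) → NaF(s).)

ΔHf° = 1·ΔHsub + 1·(ΣIE) + 1/2·D(F2) + 1·EA + U
-576.6 = 1·(+107.5) + 1·(+495.8) + 1/2·(+158.8) + 1·(-328.0) + U
U = -576.6 − (+354.7) = -931.3 kJ/mol

U = -931.3 kJ/mol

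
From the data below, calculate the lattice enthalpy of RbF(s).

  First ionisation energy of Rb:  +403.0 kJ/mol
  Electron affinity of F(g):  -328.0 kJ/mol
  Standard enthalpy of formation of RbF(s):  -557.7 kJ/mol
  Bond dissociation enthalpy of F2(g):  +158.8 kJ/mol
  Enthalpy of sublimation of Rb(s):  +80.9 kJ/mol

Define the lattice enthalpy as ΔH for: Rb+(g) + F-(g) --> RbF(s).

ΔHf° = 1·ΔHsub + 1·(ΣIE) + 1/2·D(F2) + 1·EA + U
-557.7 = 1·(+80.9) + 1·(+403.0) + 1/2·(+158.8) + 1·(-328.0) + U
U = -557.7 − (+235.3) = -793.0 kJ/mol

U = -793.0 kJ/mol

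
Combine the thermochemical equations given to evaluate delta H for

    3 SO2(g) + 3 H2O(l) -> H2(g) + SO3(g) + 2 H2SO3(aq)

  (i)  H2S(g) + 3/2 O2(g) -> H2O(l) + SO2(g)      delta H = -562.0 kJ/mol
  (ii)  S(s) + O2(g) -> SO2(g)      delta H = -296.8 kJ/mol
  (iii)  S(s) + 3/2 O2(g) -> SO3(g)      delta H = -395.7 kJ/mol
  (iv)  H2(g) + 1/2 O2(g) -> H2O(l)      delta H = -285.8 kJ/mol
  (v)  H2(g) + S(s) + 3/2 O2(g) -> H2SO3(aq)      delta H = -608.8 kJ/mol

(i): not needed (H2S(g) appears nowhere else).
(ii) reversed and × 3: (-3)·(-296.8) = +890.4 kJ/mol
(iii) as written (SO3(g) already on the product side): -395.7 kJ/mol
(iv) reversed and × 3: (-3)·(-285.8) = +857.4 kJ/mol
(v) × 2 (scale by 2 for the 2 H2SO3(aq)): (2)·(-608.8) = -1217.6 kJ/mol
Since enthalpy is a state function, delta H = (-3)·(-296.8) + (1)·(-395.7) + (-3)·(-285.8) + (2)·(-608.8) = 134.5 kJ/mol

delta H = 134.5 kJ/mol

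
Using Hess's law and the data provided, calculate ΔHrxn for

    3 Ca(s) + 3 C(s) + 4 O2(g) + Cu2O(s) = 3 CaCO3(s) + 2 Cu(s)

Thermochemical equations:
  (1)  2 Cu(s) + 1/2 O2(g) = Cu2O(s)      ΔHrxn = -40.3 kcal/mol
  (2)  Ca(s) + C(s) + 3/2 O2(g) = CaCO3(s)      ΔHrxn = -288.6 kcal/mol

(1) reversed (reverse to put Cu2O(s) on the reactant side): +40.3 kcal/mol
(2) × 3 (scale by 3 for the 3 CaCO3(s)): (3)·(-288.6) = -865.8 kcal/mol
Summing the manipulated equations, ΔHrxn = (+40.3) + (-865.8) = -825.5 kcal/mol

ΔHrxn = -825.5 kcal/mol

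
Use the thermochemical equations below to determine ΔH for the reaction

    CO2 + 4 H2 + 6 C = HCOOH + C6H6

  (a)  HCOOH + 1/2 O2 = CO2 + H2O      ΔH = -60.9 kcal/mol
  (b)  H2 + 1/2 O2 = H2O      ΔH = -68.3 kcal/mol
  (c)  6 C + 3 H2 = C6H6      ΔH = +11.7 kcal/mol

ΔH = 4.3 kcal/mol

(a) reversed: +60.9 kcal/mol
(b) as written: -68.3 kcal/mol
(c) as written: +11.7 kcal/mol
ΔH = (-1)·(-60.9) + (1)·(-68.3) + (1)·(+11.7) = 4.3 kcal/mol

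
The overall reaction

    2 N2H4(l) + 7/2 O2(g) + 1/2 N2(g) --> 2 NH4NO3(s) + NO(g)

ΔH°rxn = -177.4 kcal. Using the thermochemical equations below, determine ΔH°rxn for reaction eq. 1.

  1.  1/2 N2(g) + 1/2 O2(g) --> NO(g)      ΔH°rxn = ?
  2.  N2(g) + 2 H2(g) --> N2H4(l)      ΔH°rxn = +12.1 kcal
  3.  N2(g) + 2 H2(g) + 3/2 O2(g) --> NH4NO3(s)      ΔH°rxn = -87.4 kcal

eq. 1 as written: contributes x
eq. 2 reversed and × 2: (-2)·(+12.1) = -24.2 kcal
eq. 3 × 2: (2)·(-87.4) = -174.8 kcal
-177.4 = (-24.2) + (-174.8) + x
x = (-177.4 − (-199.0)) / (1) = 21.6 kcal

ΔH°rxn = 21.6 kcal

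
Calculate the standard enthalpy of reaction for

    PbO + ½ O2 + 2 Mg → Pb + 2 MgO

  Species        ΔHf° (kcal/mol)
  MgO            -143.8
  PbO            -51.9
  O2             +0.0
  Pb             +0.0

Products: 1·(+0.0) + 2·(-143.8) = -287.6
Reactants: 1·(-51.9) + 1/2·(+0.0) + 2·(+0.0) = -51.9
ΔH°rxn = (-287.6) − (-51.9) = -235.7 kcal/mol

ΔH°rxn = -235.7 kcal/mol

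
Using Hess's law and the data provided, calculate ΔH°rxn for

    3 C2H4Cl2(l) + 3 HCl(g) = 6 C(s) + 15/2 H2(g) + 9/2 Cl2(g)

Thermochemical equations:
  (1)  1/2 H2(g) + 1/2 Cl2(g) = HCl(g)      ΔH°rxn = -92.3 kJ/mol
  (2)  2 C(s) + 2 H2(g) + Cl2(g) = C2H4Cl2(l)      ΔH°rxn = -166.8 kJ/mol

ΔH°rxn = 777.3 kJ/mol

(1) reversed and × 3: (-3)·(-92.3) = +276.9 kJ/mol
(2) reversed and × 3: (-3)·(-166.8) = +500.4 kJ/mol
Summing the manipulated equations, ΔH°rxn = (-3)·(-92.3) + (-3)·(-166.8) = 777.3 kJ/mol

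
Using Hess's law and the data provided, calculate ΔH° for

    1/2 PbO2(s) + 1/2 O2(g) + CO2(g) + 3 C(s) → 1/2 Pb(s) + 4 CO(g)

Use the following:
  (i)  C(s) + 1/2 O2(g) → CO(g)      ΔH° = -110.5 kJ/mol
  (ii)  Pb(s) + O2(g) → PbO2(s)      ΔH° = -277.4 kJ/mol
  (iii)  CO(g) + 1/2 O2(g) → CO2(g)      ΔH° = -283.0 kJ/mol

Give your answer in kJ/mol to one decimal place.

ΔH° = 90.2 kJ/mol

(i) × 3 (scale by 3 for the 3 C(s)): (3)·(-110.5) = -331.5 kJ/mol
(ii) reversed and × 1/2 (reverse to put PbO2(s) on the reactant side; ×1/2 to match 1/2 PbO2(s) in the target): (-1/2)·(-277.4) = +138.7 kJ/mol
(iii) reversed (reverse to put CO2(g) on the reactant side): +283.0 kJ/mol
ΔH° = (3)·(-110.5) + (-1/2)·(-277.4) + (-1)·(-283.0) = 90.2 kJ/mol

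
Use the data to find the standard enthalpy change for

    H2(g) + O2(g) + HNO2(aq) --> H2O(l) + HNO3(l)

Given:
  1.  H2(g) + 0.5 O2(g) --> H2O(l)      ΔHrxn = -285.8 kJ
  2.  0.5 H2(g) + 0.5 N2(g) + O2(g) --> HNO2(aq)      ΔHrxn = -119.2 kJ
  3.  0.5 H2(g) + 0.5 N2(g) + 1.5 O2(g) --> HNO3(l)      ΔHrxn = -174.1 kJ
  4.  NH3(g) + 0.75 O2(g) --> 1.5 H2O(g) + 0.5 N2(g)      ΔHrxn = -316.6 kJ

ΔHrxn = -340.7 kJ

eq. 1 as written (H2O(l) already on the product side): -285.8 kJ
eq. 2 reversed (HNO2(aq) must end up as a reactant): +119.2 kJ
eq. 3 as written (HNO3(l) already on the product side): -174.1 kJ
eq. 4: not needed (H2O(g) appears nowhere else).
Combining the equations, ΔHrxn = (1)·(-285.8) + (-1)·(-119.2) + (1)·(-174.1) = -340.7 kJ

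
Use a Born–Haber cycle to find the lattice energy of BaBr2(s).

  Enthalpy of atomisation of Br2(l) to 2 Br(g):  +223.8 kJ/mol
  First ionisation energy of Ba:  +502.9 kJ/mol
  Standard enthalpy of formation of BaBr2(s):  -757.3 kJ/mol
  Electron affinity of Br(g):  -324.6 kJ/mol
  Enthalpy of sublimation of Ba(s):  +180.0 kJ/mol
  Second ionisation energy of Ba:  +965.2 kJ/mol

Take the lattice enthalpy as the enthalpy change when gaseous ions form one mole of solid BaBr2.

U = -1980.0 kJ/mol

ΔHf° = 1·ΔHsub + 1·(ΣIE) + 1·D(Br2) + 2·EA + U
-757.3 = 1·(+180.0) + 1·(+1468.1) + 1·(+223.8) + 2·(-324.6) + U
U = -757.3 − (+1222.7) = -1980.0 kJ/mol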